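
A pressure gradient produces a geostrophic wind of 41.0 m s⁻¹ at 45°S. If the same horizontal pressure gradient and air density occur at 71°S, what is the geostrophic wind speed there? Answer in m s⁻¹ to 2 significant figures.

31 m s⁻¹

With the same pressure gradient and density, V_g ∝ 1/f ∝ 1/sin φ.
V₂ = V₁ · sin φ₁ / sin φ₂ = 41.0 × sin 45° / sin 71°
V₂ = 41.0 × 0.7071/0.9455 = 31 m s⁻¹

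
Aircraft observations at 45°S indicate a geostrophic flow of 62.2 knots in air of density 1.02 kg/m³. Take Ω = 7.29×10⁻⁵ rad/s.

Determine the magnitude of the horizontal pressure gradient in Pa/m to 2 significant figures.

3.4×10⁻³ Pa/m

Coriolis parameter at 45°S:
f = 2Ω sin φ = 2 × 7.29×10⁻⁵ × sin 45° = 1.03×10⁻⁴ s⁻¹
Wind speed in SI: 62.2 knots = 32.0 m/s
Geostrophic balance rearranged: |∂P/∂n| = f ρ V_g
|∂P/∂n| = 1.03×10⁻⁴ × 1.02 × 32.0 = 3.36×10⁻³ Pa/m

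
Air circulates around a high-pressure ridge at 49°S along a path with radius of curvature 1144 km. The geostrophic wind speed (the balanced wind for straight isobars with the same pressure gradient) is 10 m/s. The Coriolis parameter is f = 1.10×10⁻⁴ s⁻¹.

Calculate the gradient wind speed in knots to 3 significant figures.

Around a high, pressure-gradient force acts outward with centrifugal, so Coriolis balances both:
fV = (1/ρ)|∂P/∂n| + V²/R  →  V² − fR·V + fR·V_g = 0
With fR = 1.10×10⁻⁴ × 1144×10³ m = 126 m/s:
V = [fR − √((fR)² − 4 fR V_g)]/2 = [126 − √(126² − 4×126×10)]/2 = 11 m/s
Supergeostrophic (V > V_g = 10 m/s), as expected around a high.
Converting: 11 m/s × 1.944 = 21.3 knots

21.3 knots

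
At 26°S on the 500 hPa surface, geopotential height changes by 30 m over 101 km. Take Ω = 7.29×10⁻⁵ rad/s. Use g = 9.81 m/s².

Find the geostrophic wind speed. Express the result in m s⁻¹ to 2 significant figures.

Coriolis parameter at 26°S:
f = 2Ω sin φ = 2 × 7.29×10⁻⁵ × sin 26° = 6.39×10⁻⁵ s⁻¹
Height gradient: |∂Z/∂n| = 30 m / 101000 m = 2.97×10⁻⁴
On a pressure surface, geostrophic balance gives V_g = (g/f)|∂Z/∂n|:
V_g = 9.81 × 2.97×10⁻⁴ / 6.39×10⁻⁵ = 45.6 m/s

46 m s⁻¹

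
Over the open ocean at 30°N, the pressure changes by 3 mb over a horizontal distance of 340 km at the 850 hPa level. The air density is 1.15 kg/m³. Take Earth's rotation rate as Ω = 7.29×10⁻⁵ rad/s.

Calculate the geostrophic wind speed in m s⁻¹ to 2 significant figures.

11 m s⁻¹

Coriolis parameter at 30°N:
f = 2Ω sin φ = 2 × 7.29×10⁻⁵ × sin 30° = 7.29×10⁻⁵ s⁻¹
Pressure gradient: |∂P/∂n| = 300 Pa / 340000 m = 8.82×10⁻⁴ Pa/m
Geostrophic balance (pressure-gradient force = Coriolis force):
V_g = (1/(fρ)) |∂P/∂n| = 8.82×10⁻⁴ / (7.29×10⁻⁵ × 1.15) = 10.5 m/s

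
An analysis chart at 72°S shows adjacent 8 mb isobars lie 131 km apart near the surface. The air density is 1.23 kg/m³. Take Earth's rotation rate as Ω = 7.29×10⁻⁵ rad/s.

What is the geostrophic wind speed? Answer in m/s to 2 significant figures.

Coriolis parameter at 72°S:
f = 2Ω sin φ = 2 × 7.29×10⁻⁵ × sin 72° = 1.39×10⁻⁴ s⁻¹
Pressure gradient: |∂P/∂n| = 800 Pa / 131000 m = 6.11×10⁻³ Pa/m
Geostrophic balance (pressure-gradient force = Coriolis force):
V_g = (1/(fρ)) |∂P/∂n| = 6.11×10⁻³ / (1.39×10⁻⁴ × 1.23) = 35.8 m/s

36 m/s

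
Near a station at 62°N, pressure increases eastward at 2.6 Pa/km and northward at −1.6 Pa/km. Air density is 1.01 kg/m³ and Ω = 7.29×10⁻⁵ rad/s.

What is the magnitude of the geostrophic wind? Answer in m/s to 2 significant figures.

Coriolis parameter at 62°N:
f = 2Ω sin φ = 2 × 7.29×10⁻⁵ × sin 62° = 1.29×10⁻⁴ s⁻¹
Component geostrophic relations (x east, y north):
u_g = −(1/(fρ)) ∂P/∂y,  v_g = (1/(fρ)) ∂P/∂x
u_g = −(−1.6×10⁻³)/(1.29×10⁻⁴ × 1.01) = 12.3 m/s;  v_g = (2.6×10⁻³)/(1.29×10⁻⁴ × 1.01) = 20.0 m/s
|V_g| = √(u_g² + v_g²) = 23.5 m/s

23 m/s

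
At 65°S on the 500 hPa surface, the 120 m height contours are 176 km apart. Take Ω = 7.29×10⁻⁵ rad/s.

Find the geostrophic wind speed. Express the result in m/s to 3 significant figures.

Coriolis parameter at 65°S:
f = 2Ω sin φ = 2 × 7.29×10⁻⁵ × sin 65° = 1.32×10⁻⁴ s⁻¹
Height gradient: |∂Z/∂n| = 120 m / 176000 m = 6.82×10⁻⁴
On a pressure surface, geostrophic balance gives V_g = (g/f)|∂Z/∂n|:
V_g = 9.81 × 6.82×10⁻⁴ / 1.32×10⁻⁴ = 50.6 m/s

50.6 m/s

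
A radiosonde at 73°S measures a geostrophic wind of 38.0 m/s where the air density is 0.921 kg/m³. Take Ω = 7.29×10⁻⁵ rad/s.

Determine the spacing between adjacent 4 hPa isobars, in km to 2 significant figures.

82 km

Coriolis parameter at 73°S:
f = 2Ω sin φ = 2 × 7.29×10⁻⁵ × sin 73° = 1.39×10⁻⁴ s⁻¹
Geostrophic balance rearranged: |∂P/∂n| = f ρ V_g
|∂P/∂n| = 1.39×10⁻⁴ × 0.921 × 38.0 = 4.88×10⁻³ Pa/m
Isobar spacing: Δn = ΔP/|∂P/∂n| = 400 Pa / 4.88×10⁻³ Pa/m = 81972 m ≈ 82 km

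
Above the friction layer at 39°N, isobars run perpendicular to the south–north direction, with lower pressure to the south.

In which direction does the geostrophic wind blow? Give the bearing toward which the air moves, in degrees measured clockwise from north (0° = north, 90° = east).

The pressure-gradient force points toward the south (bearing 180°).
Geostrophic balance: in the Northern Hemisphere the Coriolis force deflects motion to the right, so the geostrophic wind blows 90° to the right of the pressure-gradient force (low pressure on the left).
Rotating 180° by 90° clockwise gives 270° — the wind blows toward the west.

270°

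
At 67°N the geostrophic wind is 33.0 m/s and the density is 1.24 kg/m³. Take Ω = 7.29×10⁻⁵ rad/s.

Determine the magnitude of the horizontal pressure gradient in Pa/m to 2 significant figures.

5.5×10⁻³ Pa/m

Coriolis parameter at 67°N:
f = 2Ω sin φ = 2 × 7.29×10⁻⁵ × sin 67° = 1.34×10⁻⁴ s⁻¹
Geostrophic balance rearranged: |∂P/∂n| = f ρ V_g
|∂P/∂n| = 1.34×10⁻⁴ × 1.24 × 33.0 = 5.49×10⁻³ Pa/m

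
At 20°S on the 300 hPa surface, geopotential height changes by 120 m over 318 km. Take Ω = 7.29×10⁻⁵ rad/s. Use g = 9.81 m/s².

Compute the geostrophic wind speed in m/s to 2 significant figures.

74 m/s

Coriolis parameter at 20°S:
f = 2Ω sin φ = 2 × 7.29×10⁻⁵ × sin 20° = 4.99×10⁻⁵ s⁻¹
Height gradient: |∂Z/∂n| = 120 m / 318000 m = 3.77×10⁻⁴
On a pressure surface, geostrophic balance gives V_g = (g/f)|∂Z/∂n|:
V_g = 9.81 × 3.77×10⁻⁴ / 4.99×10⁻⁵ = 74.2 m/s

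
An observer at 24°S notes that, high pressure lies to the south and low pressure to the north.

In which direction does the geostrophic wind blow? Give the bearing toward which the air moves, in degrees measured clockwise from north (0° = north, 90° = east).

The pressure-gradient force points toward the north (bearing 000°).
Geostrophic balance: in the Southern Hemisphere the Coriolis force deflects motion to the left, so the geostrophic wind blows 90° to the left of the pressure-gradient force (low pressure on the right).
Rotating 000° by 90° counterclockwise gives 270° — the wind blows toward the west.

270°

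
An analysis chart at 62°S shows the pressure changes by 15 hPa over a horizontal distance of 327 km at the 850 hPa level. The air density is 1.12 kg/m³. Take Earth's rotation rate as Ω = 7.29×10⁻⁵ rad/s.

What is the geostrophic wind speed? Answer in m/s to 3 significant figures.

Coriolis parameter at 62°S:
f = 2Ω sin φ = 2 × 7.29×10⁻⁵ × sin 62° = 1.29×10⁻⁴ s⁻¹
Pressure gradient: |∂P/∂n| = 1500 Pa / 327000 m = 4.59×10⁻³ Pa/m
Geostrophic balance (pressure-gradient force = Coriolis force):
V_g = (1/(fρ)) |∂P/∂n| = 4.59×10⁻³ / (1.29×10⁻⁴ × 1.12) = 31.8 m/s

31.8 m/s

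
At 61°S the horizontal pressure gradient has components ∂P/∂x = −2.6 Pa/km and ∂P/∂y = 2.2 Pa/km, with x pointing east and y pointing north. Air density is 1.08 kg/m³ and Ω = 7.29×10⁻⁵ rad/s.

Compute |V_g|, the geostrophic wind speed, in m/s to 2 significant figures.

Coriolis parameter at 61°S:
f = 2Ω sin φ = 2 × 7.29×10⁻⁵ × sin 61° = 1.28×10⁻⁴ s⁻¹
In the Southern Hemisphere f is negative: f = −1.28×10⁻⁴ s⁻¹.
Component geostrophic relations (x east, y north):
u_g = −(1/(fρ)) ∂P/∂y,  v_g = (1/(fρ)) ∂P/∂x
u_g = −(2.2×10⁻³)/(−1.28×10⁻⁴ × 1.08) = 16.0 m/s;  v_g = (−2.6×10⁻³)/(−1.28×10⁻⁴ × 1.08) = 18.9 m/s
|V_g| = √(u_g² + v_g²) = 24.7 m/s

25 m/s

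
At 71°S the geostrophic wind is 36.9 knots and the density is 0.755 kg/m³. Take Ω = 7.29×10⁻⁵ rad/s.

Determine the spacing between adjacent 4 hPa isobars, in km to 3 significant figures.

Coriolis parameter at 71°S:
f = 2Ω sin φ = 2 × 7.29×10⁻⁵ × sin 71° = 1.38×10⁻⁴ s⁻¹
Wind speed in SI: 36.9 knots = 19.0 m/s
Geostrophic balance rearranged: |∂P/∂n| = f ρ V_g
|∂P/∂n| = 1.38×10⁻⁴ × 0.755 × 19.0 = 1.98×10⁻³ Pa/m
Isobar spacing: Δn = ΔP/|∂P/∂n| = 400 Pa / 1.98×10⁻³ Pa/m = 202451 m ≈ 202 km

202 km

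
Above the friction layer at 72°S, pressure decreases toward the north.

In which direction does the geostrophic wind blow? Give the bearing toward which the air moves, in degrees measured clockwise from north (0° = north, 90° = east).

The pressure-gradient force points toward the north (bearing 000°).
Geostrophic balance: in the Southern Hemisphere the Coriolis force deflects motion to the left, so the geostrophic wind blows 90° to the left of the pressure-gradient force (low pressure on the right).
Rotating 000° by 90° counterclockwise gives 270° — the wind blows toward the west.

270°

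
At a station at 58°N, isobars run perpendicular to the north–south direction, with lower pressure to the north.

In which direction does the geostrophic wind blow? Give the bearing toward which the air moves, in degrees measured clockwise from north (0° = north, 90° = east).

The pressure-gradient force points toward the north (bearing 000°).
Geostrophic balance: in the Northern Hemisphere the Coriolis force deflects motion to the right, so the geostrophic wind blows 90° to the right of the pressure-gradient force (low pressure on the left).
Rotating 000° by 90° clockwise gives 090° — the wind blows toward the east.

090°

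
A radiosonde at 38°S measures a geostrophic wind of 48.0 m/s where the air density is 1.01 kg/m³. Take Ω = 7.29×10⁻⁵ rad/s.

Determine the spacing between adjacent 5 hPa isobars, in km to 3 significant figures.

Coriolis parameter at 38°S:
f = 2Ω sin φ = 2 × 7.29×10⁻⁵ × sin 38° = 8.98×10⁻⁵ s⁻¹
Geostrophic balance rearranged: |∂P/∂n| = f ρ V_g
|∂P/∂n| = 8.98×10⁻⁵ × 1.01 × 48.0 = 4.35×10⁻³ Pa/m
Isobar spacing: Δn = ΔP/|∂P/∂n| = 500 Pa / 4.35×10⁻³ Pa/m = 114897 m ≈ 115 km

115 km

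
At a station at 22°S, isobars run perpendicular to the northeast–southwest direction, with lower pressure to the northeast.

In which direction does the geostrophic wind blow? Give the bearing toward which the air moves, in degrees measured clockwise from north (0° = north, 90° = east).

The pressure-gradient force points toward the northeast (bearing 045°).
Geostrophic balance: in the Southern Hemisphere the Coriolis force deflects motion to the left, so the geostrophic wind blows 90° to the left of the pressure-gradient force (low pressure on the right).
Rotating 045° by 90° counterclockwise gives 315° — the wind blows toward the northwest.

315°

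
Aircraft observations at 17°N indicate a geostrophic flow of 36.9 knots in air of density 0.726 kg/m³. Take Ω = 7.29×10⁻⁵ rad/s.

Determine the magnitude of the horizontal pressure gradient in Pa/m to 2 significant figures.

5.9×10⁻⁴ Pa/m

Coriolis parameter at 17°N:
f = 2Ω sin φ = 2 × 7.29×10⁻⁵ × sin 17° = 4.26×10⁻⁵ s⁻¹
Wind speed in SI: 36.9 knots = 19.0 m/s
Geostrophic balance rearranged: |∂P/∂n| = f ρ V_g
|∂P/∂n| = 4.26×10⁻⁵ × 0.726 × 19.0 = 5.87×10⁻⁴ Pa/m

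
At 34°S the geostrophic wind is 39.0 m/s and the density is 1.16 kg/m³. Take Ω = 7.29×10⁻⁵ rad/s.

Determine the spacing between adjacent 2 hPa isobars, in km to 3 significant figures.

54.2 km

Coriolis parameter at 34°S:
f = 2Ω sin φ = 2 × 7.29×10⁻⁵ × sin 34° = 8.15×10⁻⁵ s⁻¹
Geostrophic balance rearranged: |∂P/∂n| = f ρ V_g
|∂P/∂n| = 8.15×10⁻⁵ × 1.16 × 39.0 = 3.69×10⁻³ Pa/m
Isobar spacing: Δn = ΔP/|∂P/∂n| = 200 Pa / 3.69×10⁻³ Pa/m = 54224 m ≈ 54.2 km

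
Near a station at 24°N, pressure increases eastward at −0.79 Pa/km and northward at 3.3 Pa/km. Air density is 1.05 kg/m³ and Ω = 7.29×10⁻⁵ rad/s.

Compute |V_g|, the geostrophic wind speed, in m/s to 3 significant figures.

54.5 m/s

Coriolis parameter at 24°N:
f = 2Ω sin φ = 2 × 7.29×10⁻⁵ × sin 24° = 5.93×10⁻⁵ s⁻¹
Component geostrophic relations (x east, y north):
u_g = −(1/(fρ)) ∂P/∂y,  v_g = (1/(fρ)) ∂P/∂x
u_g = −(3.3×10⁻³)/(5.93×10⁻⁵ × 1.05) = −53.0 m/s;  v_g = (−0.79×10⁻³)/(5.93×10⁻⁵ × 1.05) = −12.7 m/s
|V_g| = √(u_g² + v_g²) = 54.5 m/s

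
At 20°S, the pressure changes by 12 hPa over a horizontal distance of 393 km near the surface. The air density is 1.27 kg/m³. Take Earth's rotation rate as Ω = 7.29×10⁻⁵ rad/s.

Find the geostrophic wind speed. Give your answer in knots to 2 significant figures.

Coriolis parameter at 20°S:
f = 2Ω sin φ = 2 × 7.29×10⁻⁵ × sin 20° = 4.99×10⁻⁵ s⁻¹
Pressure gradient: |∂P/∂n| = 1200 Pa / 393000 m = 3.05×10⁻³ Pa/m
Geostrophic balance (pressure-gradient force = Coriolis force):
V_g = (1/(fρ)) |∂P/∂n| = 3.05×10⁻³ / (4.99×10⁻⁵ × 1.27) = 48.2 m/s
Converting: 48.2 m/s × 1.944 = 94 knots

94 knots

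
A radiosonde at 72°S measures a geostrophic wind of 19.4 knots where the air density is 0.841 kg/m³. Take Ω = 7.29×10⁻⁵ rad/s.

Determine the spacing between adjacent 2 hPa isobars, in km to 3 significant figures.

172 km

Coriolis parameter at 72°S:
f = 2Ω sin φ = 2 × 7.29×10⁻⁵ × sin 72° = 1.39×10⁻⁴ s⁻¹
Wind speed in SI: 19.4 knots = 9.98 m/s
Geostrophic balance rearranged: |∂P/∂n| = f ρ V_g
|∂P/∂n| = 1.39×10⁻⁴ × 0.841 × 9.98 = 1.16×10⁻³ Pa/m
Isobar spacing: Δn = ΔP/|∂P/∂n| = 200 Pa / 1.16×10⁻³ Pa/m = 171842 m ≈ 172 km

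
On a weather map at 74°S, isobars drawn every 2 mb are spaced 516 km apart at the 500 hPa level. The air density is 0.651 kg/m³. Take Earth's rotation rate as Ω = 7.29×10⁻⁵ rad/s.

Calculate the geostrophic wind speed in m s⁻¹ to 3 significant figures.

Coriolis parameter at 74°S:
f = 2Ω sin φ = 2 × 7.29×10⁻⁵ × sin 74° = 1.40×10⁻⁴ s⁻¹
Pressure gradient: |∂P/∂n| = 200 Pa / 516000 m = 3.88×10⁻⁴ Pa/m
Geostrophic balance (pressure-gradient force = Coriolis force):
V_g = (1/(fρ)) |∂P/∂n| = 3.88×10⁻⁴ / (1.40×10⁻⁴ × 0.651) = 4.25 m/s

4.25 m s⁻¹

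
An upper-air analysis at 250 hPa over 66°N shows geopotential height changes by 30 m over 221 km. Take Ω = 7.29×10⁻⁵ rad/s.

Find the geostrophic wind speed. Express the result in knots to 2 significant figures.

Coriolis parameter at 66°N:
f = 2Ω sin φ = 2 × 7.29×10⁻⁵ × sin 66° = 1.33×10⁻⁴ s⁻¹
Height gradient: |∂Z/∂n| = 30 m / 221000 m = 1.36×10⁻⁴
On a pressure surface, geostrophic balance gives V_g = (g/f)|∂Z/∂n|:
V_g = 9.81 × 1.36×10⁻⁴ / 1.33×10⁻⁴ = 10.00 m/s
Converting: 10.00 m/s × 1.944 = 19 knots

19 knots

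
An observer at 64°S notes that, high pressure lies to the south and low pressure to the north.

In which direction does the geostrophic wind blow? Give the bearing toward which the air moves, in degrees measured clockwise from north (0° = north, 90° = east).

270°

The pressure-gradient force points toward the north (bearing 000°).
Geostrophic balance: in the Southern Hemisphere the Coriolis force deflects motion to the left, so the geostrophic wind blows 90° to the left of the pressure-gradient force (low pressure on the right).
Rotating 000° by 90° counterclockwise gives 270° — the wind blows toward the west.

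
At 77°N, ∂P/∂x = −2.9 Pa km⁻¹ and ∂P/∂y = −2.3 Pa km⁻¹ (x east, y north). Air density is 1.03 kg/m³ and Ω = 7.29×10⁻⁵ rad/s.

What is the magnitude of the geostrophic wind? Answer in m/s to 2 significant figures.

25 m/s

Coriolis parameter at 77°N:
f = 2Ω sin φ = 2 × 7.29×10⁻⁵ × sin 77° = 1.42×10⁻⁴ s⁻¹
Component geostrophic relations (x east, y north):
u_g = −(1/(fρ)) ∂P/∂y,  v_g = (1/(fρ)) ∂P/∂x
u_g = −(−2.3×10⁻³)/(1.42×10⁻⁴ × 1.03) = 15.7 m/s;  v_g = (−2.9×10⁻³)/(1.42×10⁻⁴ × 1.03) = −19.8 m/s
|V_g| = √(u_g² + v_g²) = 25.3 m/s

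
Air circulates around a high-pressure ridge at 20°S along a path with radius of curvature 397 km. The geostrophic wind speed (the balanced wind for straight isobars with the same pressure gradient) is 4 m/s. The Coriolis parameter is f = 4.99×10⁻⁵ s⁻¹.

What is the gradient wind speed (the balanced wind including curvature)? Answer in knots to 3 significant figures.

Around a high, pressure-gradient force acts outward with centrifugal, so Coriolis balances both:
fV = (1/ρ)|∂P/∂n| + V²/R  →  V² − fR·V + fR·V_g = 0
With fR = 4.99×10⁻⁵ × 397×10³ m = 19.8 m/s:
V = [fR − √((fR)² − 4 fR V_g)]/2 = [19.8 − √(19.8² − 4×19.8×4)]/2 = 5.56 m/s
Supergeostrophic (V > V_g = 4 m/s), as expected around a high.
Converting: 5.56 m/s × 1.944 = 10.8 knots

10.8 knots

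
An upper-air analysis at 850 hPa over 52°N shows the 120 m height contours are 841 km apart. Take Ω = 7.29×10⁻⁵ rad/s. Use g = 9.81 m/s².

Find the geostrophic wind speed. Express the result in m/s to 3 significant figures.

12.2 m/s

Coriolis parameter at 52°N:
f = 2Ω sin φ = 2 × 7.29×10⁻⁵ × sin 52° = 1.15×10⁻⁴ s⁻¹
Height gradient: |∂Z/∂n| = 120 m / 841000 m = 1.43×10⁻⁴
On a pressure surface, geostrophic balance gives V_g = (g/f)|∂Z/∂n|:
V_g = 9.81 × 1.43×10⁻⁴ / 1.15×10⁻⁴ = 12.2 m/s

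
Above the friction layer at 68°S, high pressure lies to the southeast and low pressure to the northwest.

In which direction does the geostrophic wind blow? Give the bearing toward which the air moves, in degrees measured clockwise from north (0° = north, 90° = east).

225°

The pressure-gradient force points toward the northwest (bearing 315°).
Geostrophic balance: in the Southern Hemisphere the Coriolis force deflects motion to the left, so the geostrophic wind blows 90° to the left of the pressure-gradient force (low pressure on the right).
Rotating 315° by 90° counterclockwise gives 225° — the wind blows toward the southwest.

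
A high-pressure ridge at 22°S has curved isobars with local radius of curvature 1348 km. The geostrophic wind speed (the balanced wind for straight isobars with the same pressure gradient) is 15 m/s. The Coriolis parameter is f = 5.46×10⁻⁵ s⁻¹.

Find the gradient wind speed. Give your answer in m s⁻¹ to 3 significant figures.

21.0 m s⁻¹

Around a high, pressure-gradient force acts outward with centrifugal, so Coriolis balances both:
fV = (1/ρ)|∂P/∂n| + V²/R  →  V² − fR·V + fR·V_g = 0
With fR = 5.46×10⁻⁵ × 1348×10³ m = 73.6 m/s:
V = [fR − √((fR)² − 4 fR V_g)]/2 = [73.6 − √(73.6² − 4×73.6×15)]/2 = 21 m/s
Supergeostrophic (V > V_g = 15 m/s), as expected around a high.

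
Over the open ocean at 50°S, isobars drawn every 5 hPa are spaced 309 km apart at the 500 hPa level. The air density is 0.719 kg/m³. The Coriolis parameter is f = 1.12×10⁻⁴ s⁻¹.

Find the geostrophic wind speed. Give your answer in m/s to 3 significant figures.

20.1 m/s

Pressure gradient: |∂P/∂n| = 500 Pa / 309000 m = 1.62×10⁻³ Pa/m
Geostrophic balance (pressure-gradient force = Coriolis force):
V_g = (1/(fρ)) |∂P/∂n| = 1.62×10⁻³ / (1.12×10⁻⁴ × 0.719) = 20.1 m/s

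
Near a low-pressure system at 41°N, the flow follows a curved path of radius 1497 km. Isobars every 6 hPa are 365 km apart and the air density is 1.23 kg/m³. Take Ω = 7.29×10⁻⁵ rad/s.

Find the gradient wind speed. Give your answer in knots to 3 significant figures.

Coriolis parameter at 41°N:
f = 2Ω sin φ = 2 × 7.29×10⁻⁵ × sin 41° = 9.57×10⁻⁵ s⁻¹
Pressure gradient: |∂P/∂n| = 600 Pa / 365000 m = 1.64×10⁻³ Pa/m
Geostrophic speed: V_g = |∂P/∂n|/(fρ) = 1.64×10⁻³/(9.57×10⁻⁵ × 1.23) = 14.0 m/s
Around a low, centrifugal force acts outward with Coriolis, so pressure-gradient force balances both:
(1/ρ)|∂P/∂n| = fV + V²/R  →  V² + fR·V − fR·V_g = 0
With fR = 9.57×10⁻⁵ × 1497×10³ m = 143 m/s:
V = [−fR + √((fR)² + 4 fR V_g)]/2 = [−143 + √(143² + 4×143×14)]/2 = 12.8 m/s
Subgeostrophic (V < V_g = 14 m/s), as expected around a low.
Converting: 12.8 m/s × 1.944 = 24.9 knots

24.9 knots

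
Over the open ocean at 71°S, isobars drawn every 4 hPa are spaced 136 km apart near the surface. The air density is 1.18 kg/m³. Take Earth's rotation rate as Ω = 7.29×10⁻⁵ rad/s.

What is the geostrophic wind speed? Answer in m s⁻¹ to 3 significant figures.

18.1 m s⁻¹

Coriolis parameter at 71°S:
f = 2Ω sin φ = 2 × 7.29×10⁻⁵ × sin 71° = 1.38×10⁻⁴ s⁻¹
Pressure gradient: |∂P/∂n| = 400 Pa / 136000 m = 2.94×10⁻³ Pa/m
Geostrophic balance (pressure-gradient force = Coriolis force):
V_g = (1/(fρ)) |∂P/∂n| = 2.94×10⁻³ / (1.38×10⁻⁴ × 1.18) = 18.1 m/s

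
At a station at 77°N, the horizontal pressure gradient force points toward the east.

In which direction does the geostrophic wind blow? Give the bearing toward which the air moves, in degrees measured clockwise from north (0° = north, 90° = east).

180°

The pressure-gradient force points toward the east (bearing 090°).
Geostrophic balance: in the Northern Hemisphere the Coriolis force deflects motion to the right, so the geostrophic wind blows 90° to the right of the pressure-gradient force (low pressure on the left).
Rotating 090° by 90° clockwise gives 180° — the wind blows toward the south.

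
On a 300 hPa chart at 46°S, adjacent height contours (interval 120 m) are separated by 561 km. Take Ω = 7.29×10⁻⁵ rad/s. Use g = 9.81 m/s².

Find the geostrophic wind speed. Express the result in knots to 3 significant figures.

Coriolis parameter at 46°S:
f = 2Ω sin φ = 2 × 7.29×10⁻⁵ × sin 46° = 1.05×10⁻⁴ s⁻¹
Height gradient: |∂Z/∂n| = 120 m / 561000 m = 2.14×10⁻⁴
On a pressure surface, geostrophic balance gives V_g = (g/f)|∂Z/∂n|:
V_g = 9.81 × 2.14×10⁻⁴ / 1.05×10⁻⁴ = 20.0 m/s
Converting: 20.0 m/s × 1.944 = 38.9 knots

38.9 knots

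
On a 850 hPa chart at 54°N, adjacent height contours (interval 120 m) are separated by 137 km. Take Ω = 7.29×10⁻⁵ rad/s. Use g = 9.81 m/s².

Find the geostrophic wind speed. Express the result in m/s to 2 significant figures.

73 m/s

Coriolis parameter at 54°N:
f = 2Ω sin φ = 2 × 7.29×10⁻⁵ × sin 54° = 1.18×10⁻⁴ s⁻¹
Height gradient: |∂Z/∂n| = 120 m / 137000 m = 8.76×10⁻⁴
On a pressure surface, geostrophic balance gives V_g = (g/f)|∂Z/∂n|:
V_g = 9.81 × 8.76×10⁻⁴ / 1.18×10⁻⁴ = 72.8 m/s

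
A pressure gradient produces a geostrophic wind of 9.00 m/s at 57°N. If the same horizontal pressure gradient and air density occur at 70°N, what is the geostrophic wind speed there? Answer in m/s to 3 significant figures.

With the same pressure gradient and density, V_g ∝ 1/f ∝ 1/sin φ.
V₂ = V₁ · sin φ₁ / sin φ₂ = 9.00 × sin 57° / sin 70°
V₂ = 9.00 × 0.8387/0.9397 = 8.03 m/s

8.03 m/s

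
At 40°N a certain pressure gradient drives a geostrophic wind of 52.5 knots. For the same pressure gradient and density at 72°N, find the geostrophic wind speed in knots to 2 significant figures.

35 knots

With the same pressure gradient and density, V_g ∝ 1/f ∝ 1/sin φ.
V₂ = V₁ · sin φ₁ / sin φ₂ = 52.5 × sin 40° / sin 72°
V₂ = 52.5 × 0.6428/0.9511 = 35 knots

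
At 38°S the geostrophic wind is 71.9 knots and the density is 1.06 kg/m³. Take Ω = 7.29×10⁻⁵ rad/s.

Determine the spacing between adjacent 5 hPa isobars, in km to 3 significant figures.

Coriolis parameter at 38°S:
f = 2Ω sin φ = 2 × 7.29×10⁻⁵ × sin 38° = 8.98×10⁻⁵ s⁻¹
Wind speed in SI: 71.9 knots = 37.0 m/s
Geostrophic balance rearranged: |∂P/∂n| = f ρ V_g
|∂P/∂n| = 8.98×10⁻⁵ × 1.06 × 37.0 = 3.52×10⁻³ Pa/m
Isobar spacing: Δn = ΔP/|∂P/∂n| = 500 Pa / 3.52×10⁻³ Pa/m = 142068 m ≈ 142 km

142 km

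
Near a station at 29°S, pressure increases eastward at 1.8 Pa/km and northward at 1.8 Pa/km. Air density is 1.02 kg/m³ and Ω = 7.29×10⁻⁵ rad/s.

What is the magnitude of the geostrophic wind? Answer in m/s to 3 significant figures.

35.3 m/s

Coriolis parameter at 29°S:
f = 2Ω sin φ = 2 × 7.29×10⁻⁵ × sin 29° = 7.07×10⁻⁵ s⁻¹
In the Southern Hemisphere f is negative: f = −7.07×10⁻⁵ s⁻¹.
Component geostrophic relations (x east, y north):
u_g = −(1/(fρ)) ∂P/∂y,  v_g = (1/(fρ)) ∂P/∂x
u_g = −(1.8×10⁻³)/(−7.07×10⁻⁵ × 1.02) = 25.0 m/s;  v_g = (1.8×10⁻³)/(−7.07×10⁻⁵ × 1.02) = −25.0 m/s
|V_g| = √(u_g² + v_g²) = 35.3 m/s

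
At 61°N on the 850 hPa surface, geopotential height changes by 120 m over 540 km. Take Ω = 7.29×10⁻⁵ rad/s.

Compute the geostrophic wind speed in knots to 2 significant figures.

Coriolis parameter at 61°N:
f = 2Ω sin φ = 2 × 7.29×10⁻⁵ × sin 61° = 1.28×10⁻⁴ s⁻¹
Height gradient: |∂Z/∂n| = 120 m / 540000 m = 2.22×10⁻⁴
On a pressure surface, geostrophic balance gives V_g = (g/f)|∂Z/∂n|:
V_g = 9.81 × 2.22×10⁻⁴ / 1.28×10⁻⁴ = 17.1 m/s
Converting: 17.1 m/s × 1.944 = 33 knots

33 knots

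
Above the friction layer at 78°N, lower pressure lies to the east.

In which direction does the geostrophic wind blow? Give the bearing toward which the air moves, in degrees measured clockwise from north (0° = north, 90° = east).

The pressure-gradient force points toward the east (bearing 090°).
Geostrophic balance: in the Northern Hemisphere the Coriolis force deflects motion to the right, so the geostrophic wind blows 90° to the right of the pressure-gradient force (low pressure on the left).
Rotating 090° by 90° clockwise gives 180° — the wind blows toward the south.

180°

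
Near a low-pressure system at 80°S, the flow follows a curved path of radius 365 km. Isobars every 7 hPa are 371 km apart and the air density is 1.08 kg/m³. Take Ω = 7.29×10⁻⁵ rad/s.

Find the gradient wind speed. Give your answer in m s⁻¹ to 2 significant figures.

Coriolis parameter at 80°S:
f = 2Ω sin φ = 2 × 7.29×10⁻⁵ × sin 80° = 1.44×10⁻⁴ s⁻¹
Pressure gradient: |∂P/∂n| = 700 Pa / 371000 m = 1.89×10⁻³ Pa/m
Geostrophic speed: V_g = |∂P/∂n|/(fρ) = 1.89×10⁻³/(1.44×10⁻⁴ × 1.08) = 12.2 m/s
Around a low, centrifugal force acts outward with Coriolis, so pressure-gradient force balances both:
(1/ρ)|∂P/∂n| = fV + V²/R  →  V² + fR·V − fR·V_g = 0
With fR = 1.44×10⁻⁴ × 365×10³ m = 52.4 m/s:
V = [−fR + √((fR)² + 4 fR V_g)]/2 = [−52.4 + √(52.4² + 4×52.4×12.2)]/2 = 10.2 m/s
Subgeostrophic (V < V_g = 12.2 m/s), as expected around a low.

10 m s⁻¹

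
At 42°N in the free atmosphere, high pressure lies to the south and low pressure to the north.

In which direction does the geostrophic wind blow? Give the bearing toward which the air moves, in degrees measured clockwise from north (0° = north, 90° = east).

090°

The pressure-gradient force points toward the north (bearing 000°).
Geostrophic balance: in the Northern Hemisphere the Coriolis force deflects motion to the right, so the geostrophic wind blows 90° to the right of the pressure-gradient force (low pressure on the left).
Rotating 000° by 90° clockwise gives 090° — the wind blows toward the east.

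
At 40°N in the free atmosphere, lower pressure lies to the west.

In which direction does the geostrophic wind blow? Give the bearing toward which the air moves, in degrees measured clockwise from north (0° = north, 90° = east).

000°

The pressure-gradient force points toward the west (bearing 270°).
Geostrophic balance: in the Northern Hemisphere the Coriolis force deflects motion to the right, so the geostrophic wind blows 90° to the right of the pressure-gradient force (low pressure on the left).
Rotating 270° by 90° clockwise gives 000° — the wind blows toward the north.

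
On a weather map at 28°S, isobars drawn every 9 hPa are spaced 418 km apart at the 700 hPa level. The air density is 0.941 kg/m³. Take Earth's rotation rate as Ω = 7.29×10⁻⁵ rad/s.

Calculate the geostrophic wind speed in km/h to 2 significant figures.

Coriolis parameter at 28°S:
f = 2Ω sin φ = 2 × 7.29×10⁻⁵ × sin 28° = 6.84×10⁻⁵ s⁻¹
Pressure gradient: |∂P/∂n| = 900 Pa / 418000 m = 2.15×10⁻³ Pa/m
Geostrophic balance (pressure-gradient force = Coriolis force):
V_g = (1/(fρ)) |∂P/∂n| = 2.15×10⁻³ / (6.84×10⁻⁵ × 0.941) = 33.4 m/s
Converting: 33.4 m/s × 3.6 = 120 km/h

120 km/h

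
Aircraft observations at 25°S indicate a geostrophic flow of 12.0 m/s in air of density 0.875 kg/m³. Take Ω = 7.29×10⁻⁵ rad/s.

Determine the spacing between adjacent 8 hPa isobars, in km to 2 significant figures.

1200 km

Coriolis parameter at 25°S:
f = 2Ω sin φ = 2 × 7.29×10⁻⁵ × sin 25° = 6.16×10⁻⁵ s⁻¹
Geostrophic balance rearranged: |∂P/∂n| = f ρ V_g
|∂P/∂n| = 6.16×10⁻⁵ × 0.875 × 12.0 = 6.47×10⁻⁴ Pa/m
Isobar spacing: Δn = ΔP/|∂P/∂n| = 800 Pa / 6.47×10⁻⁴ Pa/m = 1236502 m ≈ 1200 km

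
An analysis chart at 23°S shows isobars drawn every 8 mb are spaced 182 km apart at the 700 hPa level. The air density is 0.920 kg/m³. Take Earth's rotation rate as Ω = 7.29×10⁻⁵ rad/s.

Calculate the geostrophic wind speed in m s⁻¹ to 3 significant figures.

83.9 m s⁻¹

Coriolis parameter at 23°S:
f = 2Ω sin φ = 2 × 7.29×10⁻⁵ × sin 23° = 5.70×10⁻⁵ s⁻¹
Pressure gradient: |∂P/∂n| = 800 Pa / 182000 m = 4.40×10⁻³ Pa/m
Geostrophic balance (pressure-gradient force = Coriolis force):
V_g = (1/(fρ)) |∂P/∂n| = 4.40×10⁻³ / (5.70×10⁻⁵ × 0.920) = 83.9 m/s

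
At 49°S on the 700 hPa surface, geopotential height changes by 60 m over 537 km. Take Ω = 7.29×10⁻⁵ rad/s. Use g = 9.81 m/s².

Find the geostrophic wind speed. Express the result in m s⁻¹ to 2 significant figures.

Coriolis parameter at 49°S:
f = 2Ω sin φ = 2 × 7.29×10⁻⁵ × sin 49° = 1.10×10⁻⁴ s⁻¹
Height gradient: |∂Z/∂n| = 60 m / 537000 m = 1.12×10⁻⁴
On a pressure surface, geostrophic balance gives V_g = (g/f)|∂Z/∂n|:
V_g = 9.81 × 1.12×10⁻⁴ / 1.10×10⁻⁴ = 9.96 m/s

10.0 m s⁻¹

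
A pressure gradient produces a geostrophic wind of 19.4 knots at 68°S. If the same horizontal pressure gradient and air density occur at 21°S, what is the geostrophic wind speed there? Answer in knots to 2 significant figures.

With the same pressure gradient and density, V_g ∝ 1/f ∝ 1/sin φ.
V₂ = V₁ · sin φ₁ / sin φ₂ = 19.4 × sin 68° / sin 21°
V₂ = 19.4 × 0.9272/0.3584 = 50 knots

50 knots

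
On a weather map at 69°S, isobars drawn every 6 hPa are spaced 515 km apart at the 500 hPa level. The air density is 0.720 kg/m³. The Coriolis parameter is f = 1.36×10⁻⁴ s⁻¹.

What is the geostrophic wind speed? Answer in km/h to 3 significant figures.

Pressure gradient: |∂P/∂n| = 600 Pa / 515000 m = 1.17×10⁻³ Pa/m
Geostrophic balance (pressure-gradient force = Coriolis force):
V_g = (1/(fρ)) |∂P/∂n| = 1.17×10⁻³ / (1.36×10⁻⁴ × 0.720) = 11.9 m/s
Converting: 11.9 m/s × 3.6 = 42.8 km/h

42.8 km/h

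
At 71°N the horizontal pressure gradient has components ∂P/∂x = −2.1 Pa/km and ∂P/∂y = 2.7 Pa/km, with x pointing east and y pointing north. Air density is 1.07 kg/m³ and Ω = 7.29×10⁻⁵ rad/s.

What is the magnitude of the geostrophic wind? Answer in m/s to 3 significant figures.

Coriolis parameter at 71°N:
f = 2Ω sin φ = 2 × 7.29×10⁻⁵ × sin 71° = 1.38×10⁻⁴ s⁻¹
Component geostrophic relations (x east, y north):
u_g = −(1/(fρ)) ∂P/∂y,  v_g = (1/(fρ)) ∂P/∂x
u_g = −(2.7×10⁻³)/(1.38×10⁻⁴ × 1.07) = −18.3 m/s;  v_g = (−2.1×10⁻³)/(1.38×10⁻⁴ × 1.07) = −14.2 m/s
|V_g| = √(u_g² + v_g²) = 23.2 m/s

23.2 m/s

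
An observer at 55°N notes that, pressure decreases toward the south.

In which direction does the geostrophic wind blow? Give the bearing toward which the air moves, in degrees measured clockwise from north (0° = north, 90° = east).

270°

The pressure-gradient force points toward the south (bearing 180°).
Geostrophic balance: in the Northern Hemisphere the Coriolis force deflects motion to the right, so the geostrophic wind blows 90° to the right of the pressure-gradient force (low pressure on the left).
Rotating 180° by 90° clockwise gives 270° — the wind blows toward the west.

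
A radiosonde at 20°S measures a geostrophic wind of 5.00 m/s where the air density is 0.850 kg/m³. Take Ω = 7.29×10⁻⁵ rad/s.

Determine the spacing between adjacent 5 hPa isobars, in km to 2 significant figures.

2400 km

Coriolis parameter at 20°S:
f = 2Ω sin φ = 2 × 7.29×10⁻⁵ × sin 20° = 4.99×10⁻⁵ s⁻¹
Geostrophic balance rearranged: |∂P/∂n| = f ρ V_g
|∂P/∂n| = 4.99×10⁻⁵ × 0.850 × 5.00 = 2.12×10⁻⁴ Pa/m
Isobar spacing: Δn = ΔP/|∂P/∂n| = 500 Pa / 2.12×10⁻⁴ Pa/m = 2359239 m ≈ 2400 km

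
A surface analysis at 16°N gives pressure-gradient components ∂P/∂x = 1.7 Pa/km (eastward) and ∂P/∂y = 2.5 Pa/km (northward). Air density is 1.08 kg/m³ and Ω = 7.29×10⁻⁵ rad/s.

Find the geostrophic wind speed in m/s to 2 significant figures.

70 m/s

Coriolis parameter at 16°N:
f = 2Ω sin φ = 2 × 7.29×10⁻⁵ × sin 16° = 4.02×10⁻⁵ s⁻¹
Component geostrophic relations (x east, y north):
u_g = −(1/(fρ)) ∂P/∂y,  v_g = (1/(fρ)) ∂P/∂x
u_g = −(2.5×10⁻³)/(4.02×10⁻⁵ × 1.08) = −57.6 m/s;  v_g = (1.7×10⁻³)/(4.02×10⁻⁵ × 1.08) = 39.2 m/s
|V_g| = √(u_g² + v_g²) = 69.7 m/s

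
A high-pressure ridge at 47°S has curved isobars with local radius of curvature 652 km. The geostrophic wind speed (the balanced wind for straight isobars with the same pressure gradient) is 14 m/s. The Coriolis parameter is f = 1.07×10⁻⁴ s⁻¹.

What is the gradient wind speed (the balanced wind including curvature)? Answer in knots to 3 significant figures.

37.7 knots

Around a high, pressure-gradient force acts outward with centrifugal, so Coriolis balances both:
fV = (1/ρ)|∂P/∂n| + V²/R  →  V² − fR·V + fR·V_g = 0
With fR = 1.07×10⁻⁴ × 652×10³ m = 69.8 m/s:
V = [fR − √((fR)² − 4 fR V_g)]/2 = [69.8 − √(69.8² − 4×69.8×14)]/2 = 19.4 m/s
Supergeostrophic (V > V_g = 14 m/s), as expected around a high.
Converting: 19.4 m/s × 1.944 = 37.7 knots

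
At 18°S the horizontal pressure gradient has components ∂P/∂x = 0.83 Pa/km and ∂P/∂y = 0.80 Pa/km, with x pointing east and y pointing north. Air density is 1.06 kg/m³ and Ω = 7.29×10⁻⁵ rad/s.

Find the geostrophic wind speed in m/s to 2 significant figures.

Coriolis parameter at 18°S:
f = 2Ω sin φ = 2 × 7.29×10⁻⁵ × sin 18° = 4.51×10⁻⁵ s⁻¹
In the Southern Hemisphere f is negative: f = −4.51×10⁻⁵ s⁻¹.
Component geostrophic relations (x east, y north):
u_g = −(1/(fρ)) ∂P/∂y,  v_g = (1/(fρ)) ∂P/∂x
u_g = −(0.80×10⁻³)/(−4.51×10⁻⁵ × 1.06) = 16.8 m/s;  v_g = (0.83×10⁻³)/(−4.51×10⁻⁵ × 1.06) = −17.4 m/s
|V_g| = √(u_g² + v_g²) = 24.1 m/s

24 m/s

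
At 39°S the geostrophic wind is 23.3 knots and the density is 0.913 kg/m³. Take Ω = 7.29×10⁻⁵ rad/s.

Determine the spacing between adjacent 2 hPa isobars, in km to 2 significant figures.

Coriolis parameter at 39°S:
f = 2Ω sin φ = 2 × 7.29×10⁻⁵ × sin 39° = 9.18×10⁻⁵ s⁻¹
Wind speed in SI: 23.3 knots = 12.0 m/s
Geostrophic balance rearranged: |∂P/∂n| = f ρ V_g
|∂P/∂n| = 9.18×10⁻⁵ × 0.913 × 12.0 = 1.00×10⁻³ Pa/m
Isobar spacing: Δn = ΔP/|∂P/∂n| = 200 Pa / 1.00×10⁻³ Pa/m = 199175 m ≈ 200 km

200 km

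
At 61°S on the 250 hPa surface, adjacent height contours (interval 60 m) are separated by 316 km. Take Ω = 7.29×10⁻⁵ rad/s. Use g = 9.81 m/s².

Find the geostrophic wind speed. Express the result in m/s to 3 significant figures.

14.6 m/s

Coriolis parameter at 61°S:
f = 2Ω sin φ = 2 × 7.29×10⁻⁵ × sin 61° = 1.28×10⁻⁴ s⁻¹
Height gradient: |∂Z/∂n| = 60 m / 316000 m = 1.90×10⁻⁴
On a pressure surface, geostrophic balance gives V_g = (g/f)|∂Z/∂n|:
V_g = 9.81 × 1.90×10⁻⁴ / 1.28×10⁻⁴ = 14.6 m/s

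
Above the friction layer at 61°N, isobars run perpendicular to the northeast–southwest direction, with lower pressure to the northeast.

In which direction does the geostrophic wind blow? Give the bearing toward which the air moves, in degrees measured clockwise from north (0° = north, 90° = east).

The pressure-gradient force points toward the northeast (bearing 045°).
Geostrophic balance: in the Northern Hemisphere the Coriolis force deflects motion to the right, so the geostrophic wind blows 90° to the right of the pressure-gradient force (low pressure on the left).
Rotating 045° by 90° clockwise gives 135° — the wind blows toward the southeast.

135°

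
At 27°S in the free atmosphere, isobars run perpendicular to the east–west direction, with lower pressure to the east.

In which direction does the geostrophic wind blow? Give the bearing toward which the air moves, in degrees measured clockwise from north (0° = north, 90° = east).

000°

The pressure-gradient force points toward the east (bearing 090°).
Geostrophic balance: in the Southern Hemisphere the Coriolis force deflects motion to the left, so the geostrophic wind blows 90° to the left of the pressure-gradient force (low pressure on the right).
Rotating 090° by 90° counterclockwise gives 000° — the wind blows toward the north.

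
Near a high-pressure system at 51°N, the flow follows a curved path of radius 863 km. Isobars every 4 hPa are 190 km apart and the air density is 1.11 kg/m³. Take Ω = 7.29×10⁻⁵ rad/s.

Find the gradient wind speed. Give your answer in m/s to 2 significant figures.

21 m/s

Coriolis parameter at 51°N:
f = 2Ω sin φ = 2 × 7.29×10⁻⁵ × sin 51° = 1.13×10⁻⁴ s⁻¹
Pressure gradient: |∂P/∂n| = 400 Pa / 190000 m = 2.11×10⁻³ Pa/m
Geostrophic speed: V_g = |∂P/∂n|/(fρ) = 2.11×10⁻³/(1.13×10⁻⁴ × 1.11) = 16.7 m/s
Around a high, pressure-gradient force acts outward with centrifugal, so Coriolis balances both:
fV = (1/ρ)|∂P/∂n| + V²/R  →  V² − fR·V + fR·V_g = 0
With fR = 1.13×10⁻⁴ × 863×10³ m = 97.8 m/s:
V = [fR − √((fR)² − 4 fR V_g)]/2 = [97.8 − √(97.8² − 4×97.8×16.7)]/2 = 21.4 m/s
Supergeostrophic (V > V_g = 16.7 m/s), as expected around a high.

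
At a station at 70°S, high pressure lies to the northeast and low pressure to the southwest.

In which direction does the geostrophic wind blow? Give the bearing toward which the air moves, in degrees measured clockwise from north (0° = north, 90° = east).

The pressure-gradient force points toward the southwest (bearing 225°).
Geostrophic balance: in the Southern Hemisphere the Coriolis force deflects motion to the left, so the geostrophic wind blows 90° to the left of the pressure-gradient force (low pressure on the right).
Rotating 225° by 90° counterclockwise gives 135° — the wind blows toward the southeast.

135°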